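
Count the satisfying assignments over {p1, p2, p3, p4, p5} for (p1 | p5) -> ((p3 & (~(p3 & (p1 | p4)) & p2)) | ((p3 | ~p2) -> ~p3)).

21

Initial set: {((p1 | p5) -> ((p3 & (~(p3 & (p1 | p4)) & p2)) | ((p3 | ~p2) -> ~p3)))}.
((p1 | p5) -> ((p3 & (~(p3 & (p1 | p4)) & p2)) | ((p3 | ~p2) -> ~p3))): β-rule — branch into ~(p1 | p5)  //  ((p3 & (~(p3 & (p1 | p4)) & p2)) | ((p3 | ~p2) -> ~p3)).
  branch 1 (add ~(p1 | p5)):
    ~(p1 | p5): α-rule — add ~p1, ~p5.
    ○ open, literals {p1=0, p5=0}.
  branch 2 (add ((p3 & (~(p3 & (p1 | p4)) & p2)) | ((p3 | ~p2) -> ~p3))):
    ((p3 & (~(p3 & (p1 | p4)) & p2)) | ((p3 | ~p2) -> ~p3)): β-rule — branch into (p3 & (~(p3 & (p1 | p4)) & p2))  //  ((p3 | ~p2) -> ~p3).
      branch 2.1 (add (p3 & (~(p3 & (p1 | p4)) & p2))):
        (p3 & (~(p3 & (p1 | p4)) & p2)): α-rule — add p3, (~(p3 & (p1 | p4)) & p2).
        (~(p3 & (p1 | p4)) & p2): α-rule — add ~(p3 & (p1 | p4)), p2.
        ~(p3 & (p1 | p4)): β-rule — branch into ~p3  //  ~(p1 | p4).
          branch 2.1.1 (add ~p3):
            × closes — contains both p3 and ~p3.
          branch 2.1.2 (add ~(p1 | p4)):
            ~(p1 | p4): α-rule — add ~p1, ~p4.
            ○ open, literals {p1=0, p2=1, p3=1, p4=0}.
      branch 2.2 (add ((p3 | ~p2) -> ~p3)):
        ((p3 | ~p2) -> ~p3): β-rule — branch into ~(p3 | ~p2)  //  ~p3.
          branch 2.2.1 (add ~(p3 | ~p2)):
            ~(p3 | ~p2): α-rule — add ~p3, ~~p2.
            ○ open, literals {p2=1, p3=0}.
          branch 2.2.2 (add ~p3):
            ○ open, literals {p3=0}.
1 branch closed, 4 open.
Each open branch fixes some atoms; the unmentioned ones are free. Counting distinct full assignments: branch {p1=0, p5=0} (p2, p3, p4) contributes 8 new; branch {p1=0, p2=1, p3=1, p4=0} (p5) contributes 1 new; branch {p2=1, p3=0} (p1, p4, p5) contributes 6 new; branch {p3=0} (p1, p2, p4, p5) contributes 6 new. Total: 21.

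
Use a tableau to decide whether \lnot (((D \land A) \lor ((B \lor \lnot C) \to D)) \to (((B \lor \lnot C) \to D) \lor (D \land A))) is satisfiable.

Unsatisfiable

Initial set: {\lnot (((D \land A) \lor ((B \lor \lnot C) \to D)) \to (((B \lor \lnot C) \to D) \lor (D \land A)))}.
\lnot (((D \land A) \lor ((B \lor \lnot C) \to D)) \to (((B \lor \lnot C) \to D) \lor (D \land A))): α-rule — add ((D \land A) \lor ((B \lor \lnot C) \to D)), \lnot (((B \lor \lnot C) \to D) \lor (D \land A)).
\lnot (((B \lor \lnot C) \to D) \lor (D \land A)): α-rule — add \lnot ((B \lor \lnot C) \to D), \lnot (D \land A).
\lnot ((B \lor \lnot C) \to D): α-rule — add (B \lor \lnot C), \lnot D.
((D \land A) \lor ((B \lor \lnot C) \to D)): β-rule — branch into (D \land A)  //  ((B \lor \lnot C) \to D).
  branch 1 (add (D \land A)):
    (D \land A): α-rule — add D, A.
    × closes — contains both D and \lnot D.
  branch 2 (add ((B \lor \lnot C) \to D)):
    \lnot (D \land A): β-rule — branch into \lnot D  //  \lnot A.
      branch 2.1 (add \lnot D):
        (B \lor \lnot C): β-rule — branch into B  //  \lnot C.
          branch 2.1.1 (add B):
            ((B \lor \lnot C) \to D): β-rule — branch into \lnot (B \lor \lnot C)  //  D.
              branch 2.1.1.1 (add \lnot (B \lor \lnot C)):
                \lnot (B \lor \lnot C): α-rule — add \lnot B, \lnot \lnot C.
                × closes — contains both B and \lnot B.
              branch 2.1.1.2 (add D):
                × closes — contains both D and \lnot D.
          branch 2.1.2 (add \lnot C):
            ((B \lor \lnot C) \to D): β-rule — branch into \lnot (B \lor \lnot C)  //  D.
              branch 2.1.2.1 (add \lnot (B \lor \lnot C)):
                \lnot (B \lor \lnot C): α-rule — add \lnot B, \lnot \lnot C.
                × closes — contains both C and \lnot C.
              branch 2.1.2.2 (add D):
                × closes — contains both D and \lnot D.
      branch 2.2 (add \lnot A):
        (B \lor \lnot C): β-rule — branch into B  //  \lnot C.
          branch 2.2.1 (add B):
            ((B \lor \lnot C) \to D): β-rule — branch into \lnot (B \lor \lnot C)  //  D.
              branch 2.2.1.1 (add \lnot (B \lor \lnot C)):
                \lnot (B \lor \lnot C): α-rule — add \lnot B, \lnot \lnot C.
                × closes — contains both B and \lnot B.
              branch 2.2.1.2 (add D):
                × closes — contains both D and \lnot D.
          branch 2.2.2 (add \lnot C):
            ((B \lor \lnot C) \to D): β-rule — branch into \lnot (B \lor \lnot C)  //  D.
              branch 2.2.2.1 (add \lnot (B \lor \lnot C)):
                \lnot (B \lor \lnot C): α-rule — add \lnot B, \lnot \lnot C.
                × closes — contains both C and \lnot C.
              branch 2.2.2.2 (add D):
                × closes — contains both D and \lnot D.
All 9 branches close.
Every branch closed; the formula is unsatisfiable.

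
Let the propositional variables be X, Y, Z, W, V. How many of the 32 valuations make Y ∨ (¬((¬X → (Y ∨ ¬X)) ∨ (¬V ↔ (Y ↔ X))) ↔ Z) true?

24

Initial set: {T (Y ∨ (¬((¬X → (Y ∨ ¬X)) ∨ (¬V ↔ (Y ↔ X))) ↔ Z))}.
T (Y ∨ (¬((¬X → (Y ∨ ¬X)) ∨ (¬V ↔ (Y ↔ X))) ↔ Z)): β-rule — branch into T Y  //  T (¬((¬X → (Y ∨ ¬X)) ∨ (¬V ↔ (Y ↔ X))) ↔ Z).
  branch 1 (add T Y):
    ○ open, literals {Y=true}.
  branch 2 (add T (¬((¬X → (Y ∨ ¬X)) ∨ (¬V ↔ (Y ↔ X))) ↔ Z)):
    T (¬((¬X → (Y ∨ ¬X)) ∨ (¬V ↔ (Y ↔ X))) ↔ Z): β-rule — branch into T ¬((¬X → (Y ∨ ¬X)) ∨ (¬V ↔ (Y ↔ X))), T Z  //  F ¬((¬X → (Y ∨ ¬X)) ∨ (¬V ↔ (Y ↔ X))), F Z.
      branch 2.1 (add T ¬((¬X → (Y ∨ ¬X)) ∨ (¬V ↔ (Y ↔ X))), T Z):
        T ¬((¬X → (Y ∨ ¬X)) ∨ (¬V ↔ (Y ↔ X))): α-rule — add F (¬X → (Y ∨ ¬X)), F (¬V ↔ (Y ↔ X)).
        F (¬X → (Y ∨ ¬X)): α-rule — add T ¬X, F (Y ∨ ¬X).
        F (Y ∨ ¬X): α-rule — add F Y, F ¬X.
        × closes — contains both X and ¬X.
      branch 2.2 (add F ¬((¬X → (Y ∨ ¬X)) ∨ (¬V ↔ (Y ↔ X))), F Z):
        F ¬((¬X → (Y ∨ ¬X)) ∨ (¬V ↔ (Y ↔ X))): β-rule — branch into T (¬X → (Y ∨ ¬X))  //  T (¬V ↔ (Y ↔ X)).
          branch 2.2.1 (add T (¬X → (Y ∨ ¬X))):
            T (¬X → (Y ∨ ¬X)): β-rule — branch into F ¬X  //  T (Y ∨ ¬X).
              branch 2.2.1.1 (add F ¬X):
                ○ open, literals {X=true, Z=false}.
              branch 2.2.1.2 (add T (Y ∨ ¬X)):
                T (Y ∨ ¬X): β-rule — branch into T Y  //  T ¬X.
                  branch 2.2.1.2.1 (add T Y):
                    ○ open, literals {Y=true, Z=false}.
                  branch 2.2.1.2.2 (add T ¬X):
                    ○ open, literals {X=false, Z=false}.
          branch 2.2.2 (add T (¬V ↔ (Y ↔ X))):
            T (¬V ↔ (Y ↔ X)): β-rule — branch into T ¬V, T (Y ↔ X)  //  F ¬V, F (Y ↔ X).
              branch 2.2.2.1 (add T ¬V, T (Y ↔ X)):
                T (Y ↔ X): β-rule — branch into T Y, T X  //  F Y, F X.
                  branch 2.2.2.1.1 (add T Y, T X):
                    ○ open, literals {V=false, X=true, Y=true, Z=false}.
                  branch 2.2.2.1.2 (add F Y, F X):
                    ○ open, literals {V=false, X=false, Y=false, Z=false}.
              branch 2.2.2.2 (add F ¬V, F (Y ↔ X)):
                F (Y ↔ X): β-rule — branch into T Y, F X  //  F Y, T X.
                  branch 2.2.2.2.1 (add T Y, F X):
                    ○ open, literals {V=true, X=false, Y=true, Z=false}.
                  branch 2.2.2.2.2 (add F Y, T X):
                    ○ open, literals {V=true, X=true, Y=false, Z=false}.
1 branch closed, 8 open.
Each open branch fixes some atoms; the unmentioned ones are free. Counting distinct full assignments: branch {Y=true} (X, Z, W, V) contributes 16 new; branch {X=true, Z=false} (Y, W, V) contributes 4 new; branch {Y=true, Z=false} (X, W, V) contributes 0 new; branch {X=false, Z=false} (Y, W, V) contributes 4 new; branch {V=false, X=true, Y=true, Z=false} (W) contributes 0 new; branch {V=false, X=false, Y=false, Z=false} (W) contributes 0 new; branch {V=true, X=false, Y=true, Z=false} (W) contributes 0 new; branch {V=true, X=true, Y=false, Z=false} (W) contributes 0 new. Total: 24.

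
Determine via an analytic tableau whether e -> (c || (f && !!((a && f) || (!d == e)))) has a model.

Initial set: {(e -> (c || (f && !!((a && f) || (!d == e)))))}.
(e -> (c || (f && !!((a && f) || (!d == e))))): β-rule — branch into !e  //  (c || (f && !!((a && f) || (!d == e)))).
  branch 1 (add !e):
    ○ open, literals {e=0}.
  branch 2 (add (c || (f && !!((a && f) || (!d == e))))):
    (c || (f && !!((a && f) || (!d == e)))): β-rule — branch into c  //  (f && !!((a && f) || (!d == e))).
      branch 2.1 (add c):
        ○ open, literals {c=1}.
      branch 2.2 (add (f && !!((a && f) || (!d == e)))):
        (f && !!((a && f) || (!d == e))): α-rule — add f, !!((a && f) || (!d == e)).
        !!((a && f) || (!d == e)): drop double negation, giving ((a && f) || (!d == e)).
        ((a && f) || (!d == e)): β-rule — branch into (a && f)  //  (!d == e).
          branch 2.2.1 (add (a && f)):
            (a && f): α-rule — add a, f.
            ○ open, literals {a=1, f=1}.
          branch 2.2.2 (add (!d == e)):
            (!d == e): β-rule — branch into !d, e  //  !!d, !e.
              branch 2.2.2.1 (add !d, e):
                ○ open, literals {d=0, e=1, f=1}.
              branch 2.2.2.2 (add !!d, !e):
                ○ open, literals {d=1, e=0, f=1}.
0 branches closed, 5 open.
An open branch gives a satisfying assignment: e=0.

Satisfiable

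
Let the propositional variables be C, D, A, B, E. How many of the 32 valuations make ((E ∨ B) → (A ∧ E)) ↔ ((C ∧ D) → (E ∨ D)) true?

Initial set: {T (((E ∨ B) → (A ∧ E)) ↔ ((C ∧ D) → (E ∨ D)))}.
T (((E ∨ B) → (A ∧ E)) ↔ ((C ∧ D) → (E ∨ D))): β-rule — branch into T ((E ∨ B) → (A ∧ E)), T ((C ∧ D) → (E ∨ D))  //  F ((E ∨ B) → (A ∧ E)), F ((C ∧ D) → (E ∨ D)).
  branch 1 (add T ((E ∨ B) → (A ∧ E)), T ((C ∧ D) → (E ∨ D))):
    T ((E ∨ B) → (A ∧ E)): β-rule — branch into F (E ∨ B)  //  T (A ∧ E).
      branch 1.1 (add F (E ∨ B)):
        F (E ∨ B): α-rule — add F E, F B.
        T ((C ∧ D) → (E ∨ D)): β-rule — branch into F (C ∧ D)  //  T (E ∨ D).
          branch 1.1.1 (add F (C ∧ D)):
            F (C ∧ D): β-rule — branch into F C  //  F D.
              branch 1.1.1.1 (add F C):
                ○ open, literals {B=0, C=0, E=0}.
              branch 1.1.1.2 (add F D):
                ○ open, literals {B=0, D=0, E=0}.
          branch 1.1.2 (add T (E ∨ D)):
            T (E ∨ D): β-rule — branch into T E  //  T D.
              branch 1.1.2.1 (add T E):
                × closes — contains both E and ¬E.
              branch 1.1.2.2 (add T D):
                ○ open, literals {B=0, D=1, E=0}.
      branch 1.2 (add T (A ∧ E)):
        T (A ∧ E): α-rule — add T A, T E.
        T ((C ∧ D) → (E ∨ D)): β-rule — branch into F (C ∧ D)  //  T (E ∨ D).
          branch 1.2.1 (add F (C ∧ D)):
            F (C ∧ D): β-rule — branch into F C  //  F D.
              branch 1.2.1.1 (add F C):
                ○ open, literals {A=1, C=0, E=1}.
              branch 1.2.1.2 (add F D):
                ○ open, literals {A=1, D=0, E=1}.
          branch 1.2.2 (add T (E ∨ D)):
            T (E ∨ D): β-rule — branch into T E  //  T D.
              branch 1.2.2.1 (add T E):
                ○ open, literals {A=1, E=1}.
              branch 1.2.2.2 (add T D):
                ○ open, literals {A=1, D=1, E=1}.
  branch 2 (add F ((E ∨ B) → (A ∧ E)), F ((C ∧ D) → (E ∨ D))):
    F ((E ∨ B) → (A ∧ E)): α-rule — add T (E ∨ B), F (A ∧ E).
    F ((C ∧ D) → (E ∨ D)): α-rule — add T (C ∧ D), F (E ∨ D).
    T (C ∧ D): α-rule — add T C, T D.
    F (E ∨ D): α-rule — add F E, F D.
    × closes — contains both D and ¬D.
2 branches closed, 7 open.
Each open branch fixes some atoms; the unmentioned ones are free. Counting distinct full assignments: branch {B=0, C=0, E=0} (D, A) contributes 4 new; branch {B=0, D=0, E=0} (C, A) contributes 2 new; branch {B=0, D=1, E=0} (C, A) contributes 2 new; branch {A=1, C=0, E=1} (D, B) contributes 4 new; branch {A=1, D=0, E=1} (C, B) contributes 2 new; branch {A=1, E=1} (C, D, B) contributes 2 new; branch {A=1, D=1, E=1} (C, B) contributes 0 new. Total: 16.

16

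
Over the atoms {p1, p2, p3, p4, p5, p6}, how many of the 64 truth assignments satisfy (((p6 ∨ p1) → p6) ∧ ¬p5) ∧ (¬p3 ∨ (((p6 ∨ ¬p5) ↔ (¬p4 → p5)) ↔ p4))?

Initial set: {T ((((p6 ∨ p1) → p6) ∧ ¬p5) ∧ (¬p3 ∨ (((p6 ∨ ¬p5) ↔ (¬p4 → p5)) ↔ p4)))}.
T ((((p6 ∨ p1) → p6) ∧ ¬p5) ∧ (¬p3 ∨ (((p6 ∨ ¬p5) ↔ (¬p4 → p5)) ↔ p4))): α-rule — add T (((p6 ∨ p1) → p6) ∧ ¬p5), T (¬p3 ∨ (((p6 ∨ ¬p5) ↔ (¬p4 → p5)) ↔ p4)).
T (((p6 ∨ p1) → p6) ∧ ¬p5): α-rule — add T ((p6 ∨ p1) → p6), T ¬p5.
T (¬p3 ∨ (((p6 ∨ ¬p5) ↔ (¬p4 → p5)) ↔ p4)): β-rule — branch into T ¬p3  //  T (((p6 ∨ ¬p5) ↔ (¬p4 → p5)) ↔ p4).
  branch 1 (add T ¬p3):
    T ((p6 ∨ p1) → p6): β-rule — branch into F (p6 ∨ p1)  //  T p6.
      branch 1.1 (add F (p6 ∨ p1)):
        F (p6 ∨ p1): α-rule — add F p6, F p1.
        ○ open, literals {p1=false, p3=false, p5=false, p6=false}.
      branch 1.2 (add T p6):
        ○ open, literals {p3=false, p5=false, p6=true}.
  branch 2 (add T (((p6 ∨ ¬p5) ↔ (¬p4 → p5)) ↔ p4)):
    T ((p6 ∨ p1) → p6): β-rule — branch into F (p6 ∨ p1)  //  T p6.
      branch 2.1 (add F (p6 ∨ p1)):
        F (p6 ∨ p1): α-rule — add F p6, F p1.
        T (((p6 ∨ ¬p5) ↔ (¬p4 → p5)) ↔ p4): β-rule — branch into T ((p6 ∨ ¬p5) ↔ (¬p4 → p5)), T p4  //  F ((p6 ∨ ¬p5) ↔ (¬p4 → p5)), F p4.
          branch 2.1.1 (add T ((p6 ∨ ¬p5) ↔ (¬p4 → p5)), T p4):
            T ((p6 ∨ ¬p5) ↔ (¬p4 → p5)): β-rule — branch into T (p6 ∨ ¬p5), T (¬p4 → p5)  //  F (p6 ∨ ¬p5), F (¬p4 → p5).
              branch 2.1.1.1 (add T (p6 ∨ ¬p5), T (¬p4 → p5)):
                T (p6 ∨ ¬p5): β-rule — branch into T p6  //  T ¬p5.
                  branch 2.1.1.1.1 (add T p6):
                    × closes — contains both p6 and ¬p6.
                  branch 2.1.1.1.2 (add T ¬p5):
                    T (¬p4 → p5): β-rule — branch into F ¬p4  //  T p5.
                      branch 2.1.1.1.2.1 (add F ¬p4):
                        ○ open, literals {p1=false, p4=true, p5=false, p6=false}.
                      branch 2.1.1.1.2.2 (add T p5):
                        × closes — contains both p5 and ¬p5.
              branch 2.1.1.2 (add F (p6 ∨ ¬p5), F (¬p4 → p5)):
                F (p6 ∨ ¬p5): α-rule — add F p6, F ¬p5.
                × closes — contains both p5 and ¬p5.
          branch 2.1.2 (add F ((p6 ∨ ¬p5) ↔ (¬p4 → p5)), F p4):
            F ((p6 ∨ ¬p5) ↔ (¬p4 → p5)): β-rule — branch into T (p6 ∨ ¬p5), F (¬p4 → p5)  //  F (p6 ∨ ¬p5), T (¬p4 → p5).
              branch 2.1.2.1 (add T (p6 ∨ ¬p5), F (¬p4 → p5)):
                F (¬p4 → p5): α-rule — add T ¬p4, F p5.
                T (p6 ∨ ¬p5): β-rule — branch into T p6  //  T ¬p5.
                  branch 2.1.2.1.1 (add T p6):
                    × closes — contains both p6 and ¬p6.
                  branch 2.1.2.1.2 (add T ¬p5):
                    ○ open, literals {p1=false, p4=false, p5=false, p6=false}.
              branch 2.1.2.2 (add F (p6 ∨ ¬p5), T (¬p4 → p5)):
                F (p6 ∨ ¬p5): α-rule — add F p6, F ¬p5.
                × closes — contains both p5 and ¬p5.
      branch 2.2 (add T p6):
        T (((p6 ∨ ¬p5) ↔ (¬p4 → p5)) ↔ p4): β-rule — branch into T ((p6 ∨ ¬p5) ↔ (¬p4 → p5)), T p4  //  F ((p6 ∨ ¬p5) ↔ (¬p4 → p5)), F p4.
          branch 2.2.1 (add T ((p6 ∨ ¬p5) ↔ (¬p4 → p5)), T p4):
            T ((p6 ∨ ¬p5) ↔ (¬p4 → p5)): β-rule — branch into T (p6 ∨ ¬p5), T (¬p4 → p5)  //  F (p6 ∨ ¬p5), F (¬p4 → p5).
              branch 2.2.1.1 (add T (p6 ∨ ¬p5), T (¬p4 → p5)):
                T (p6 ∨ ¬p5): β-rule — branch into T p6  //  T ¬p5.
                  branch 2.2.1.1.1 (add T p6):
                    T (¬p4 → p5): β-rule — branch into F ¬p4  //  T p5.
                      branch 2.2.1.1.1.1 (add F ¬p4):
                        ○ open, literals {p4=true, p5=false, p6=true}.
                      branch 2.2.1.1.1.2 (add T p5):
                        × closes — contains both p5 and ¬p5.
                  branch 2.2.1.1.2 (add T ¬p5):
                    T (¬p4 → p5): β-rule — branch into F ¬p4  //  T p5.
                      branch 2.2.1.1.2.1 (add F ¬p4):
                        ○ open, literals {p4=true, p5=false, p6=true}.
                      branch 2.2.1.1.2.2 (add T p5):
                        × closes — contains both p5 and ¬p5.
              branch 2.2.1.2 (add F (p6 ∨ ¬p5), F (¬p4 → p5)):
                F (p6 ∨ ¬p5): α-rule — add F p6, F ¬p5.
                × closes — contains both p6 and ¬p6.
          branch 2.2.2 (add F ((p6 ∨ ¬p5) ↔ (¬p4 → p5)), F p4):
            F ((p6 ∨ ¬p5) ↔ (¬p4 → p5)): β-rule — branch into T (p6 ∨ ¬p5), F (¬p4 → p5)  //  F (p6 ∨ ¬p5), T (¬p4 → p5).
              branch 2.2.2.1 (add T (p6 ∨ ¬p5), F (¬p4 → p5)):
                F (¬p4 → p5): α-rule — add T ¬p4, F p5.
                T (p6 ∨ ¬p5): β-rule — branch into T p6  //  T ¬p5.
                  branch 2.2.2.1.1 (add T p6):
                    ○ open, literals {p4=false, p5=false, p6=true}.
                  branch 2.2.2.1.2 (add T ¬p5):
                    ○ open, literals {p4=false, p5=false, p6=true}.
              branch 2.2.2.2 (add F (p6 ∨ ¬p5), T (¬p4 → p5)):
                F (p6 ∨ ¬p5): α-rule — add F p6, F ¬p5.
                × closes — contains both p6 and ¬p6.
9 branches closed, 8 open.
Each open branch fixes some atoms; the unmentioned ones are free. Counting distinct full assignments: branch {p1=false, p3=false, p5=false, p6=false} (p2, p4) contributes 4 new; branch {p3=false, p5=false, p6=true} (p1, p2, p4) contributes 8 new; branch {p1=false, p4=true, p5=false, p6=false} (p2, p3) contributes 2 new; branch {p1=false, p4=false, p5=false, p6=false} (p2, p3) contributes 2 new; branch {p4=true, p5=false, p6=true} (p1, p2, p3) contributes 4 new; branch {p4=true, p5=false, p6=true} (p1, p2, p3) contributes 0 new; branch {p4=false, p5=false, p6=true} (p1, p2, p3) contributes 4 new; branch {p4=false, p5=false, p6=true} (p1, p2, p3) contributes 0 new. Total: 24.

24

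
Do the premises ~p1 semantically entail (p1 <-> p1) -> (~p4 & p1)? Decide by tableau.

Initial set: {~p1; ~((p1 <-> p1) -> (~p4 & p1))}.
~((p1 <-> p1) -> (~p4 & p1)): α-rule — add (p1 <-> p1), ~(~p4 & p1).
(p1 <-> p1): β-rule — branch into p1, p1  //  ~p1, ~p1.
  branch 1 (add p1, p1):
    × closes — contains both p1 and ~p1.
  branch 2 (add ~p1, ~p1):
    ~(~p4 & p1): β-rule — branch into ~~p4  //  ~p1.
      branch 2.1 (add ~~p4):
        ○ open, literals {p1=0, p4=1}.
      branch 2.2 (add ~p1):
        ○ open, literals {p1=0}.
1 branch closed, 2 open.
An open branch gives a countermodel: p1=0, p4=1 (unmentioned atoms arbitrary); the premises hold there but the conclusion fails.

No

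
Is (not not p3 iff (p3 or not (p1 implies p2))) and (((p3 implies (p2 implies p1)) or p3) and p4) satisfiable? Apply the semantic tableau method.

Satisfiable

Initial set: {((not not p3 iff (p3 or not (p1 implies p2))) and (((p3 implies (p2 implies p1)) or p3) and p4))}.
((not not p3 iff (p3 or not (p1 implies p2))) and (((p3 implies (p2 implies p1)) or p3) and p4)): α-rule — add (not not p3 iff (p3 or not (p1 implies p2))), (((p3 implies (p2 implies p1)) or p3) and p4).
(((p3 implies (p2 implies p1)) or p3) and p4): α-rule — add ((p3 implies (p2 implies p1)) or p3), p4.
(not not p3 iff (p3 or not (p1 implies p2))): β-rule — branch into not not p3, (p3 or not (p1 implies p2))  //  not not not p3, not (p3 or not (p1 implies p2)).
  branch 1 (add not not p3, (p3 or not (p1 implies p2))):
    not not p3: drop double negation, giving p3.
    ((p3 implies (p2 implies p1)) or p3): β-rule — branch into (p3 implies (p2 implies p1))  //  p3.
      branch 1.1 (add (p3 implies (p2 implies p1))):
        (p3 or not (p1 implies p2)): β-rule — branch into p3  //  not (p1 implies p2).
          branch 1.1.1 (add p3):
            (p3 implies (p2 implies p1)): β-rule — branch into not p3  //  (p2 implies p1).
              branch 1.1.1.1 (add not p3):
                × closes — contains both p3 and not p3.
              branch 1.1.1.2 (add (p2 implies p1)):
                (p2 implies p1): β-rule — branch into not p2  //  p1.
                  branch 1.1.1.2.1 (add not p2):
                    ○ open, literals {p2=F, p3=T, p4=T}.
                  branch 1.1.1.2.2 (add p1):
                    ○ open, literals {p1=T, p3=T, p4=T}.
          branch 1.1.2 (add not (p1 implies p2)):
            not (p1 implies p2): α-rule — add p1, not p2.
            (p3 implies (p2 implies p1)): β-rule — branch into not p3  //  (p2 implies p1).
              branch 1.1.2.1 (add not p3):
                × closes — contains both p3 and not p3.
              branch 1.1.2.2 (add (p2 implies p1)):
                (p2 implies p1): β-rule — branch into not p2  //  p1.
                  branch 1.1.2.2.1 (add not p2):
                    ○ open, literals {p1=T, p2=F, p3=T, p4=T}.
                  branch 1.1.2.2.2 (add p1):
                    ○ open, literals {p1=T, p2=F, p3=T, p4=T}.
      branch 1.2 (add p3):
        (p3 or not (p1 implies p2)): β-rule — branch into p3  //  not (p1 implies p2).
          branch 1.2.1 (add p3):
            ○ open, literals {p3=T, p4=T}.
          branch 1.2.2 (add not (p1 implies p2)):
            not (p1 implies p2): α-rule — add p1, not p2.
            ○ open, literals {p1=T, p2=F, p3=T, p4=T}.
  branch 2 (add not not not p3, not (p3 or not (p1 implies p2))):
    not not not p3: drop double negation, giving not p3.
    not (p3 or not (p1 implies p2)): α-rule — add not p3, not not (p1 implies p2).
    ((p3 implies (p2 implies p1)) or p3): β-rule — branch into (p3 implies (p2 implies p1))  //  p3.
      branch 2.1 (add (p3 implies (p2 implies p1))):
        not not (p1 implies p2): β-rule — branch into not p1  //  p2.
          branch 2.1.1 (add not p1):
            (p3 implies (p2 implies p1)): β-rule — branch into not p3  //  (p2 implies p1).
              branch 2.1.1.1 (add not p3):
                ○ open, literals {p1=F, p3=F, p4=T}.
              branch 2.1.1.2 (add (p2 implies p1)):
                (p2 implies p1): β-rule — branch into not p2  //  p1.
                  branch 2.1.1.2.1 (add not p2):
                    ○ open, literals {p1=F, p2=F, p3=F, p4=T}.
                  branch 2.1.1.2.2 (add p1):
                    × closes — contains both p1 and not p1.
          branch 2.1.2 (add p2):
            (p3 implies (p2 implies p1)): β-rule — branch into not p3  //  (p2 implies p1).
              branch 2.1.2.1 (add not p3):
                ○ open, literals {p2=T, p3=F, p4=T}.
              branch 2.1.2.2 (add (p2 implies p1)):
                (p2 implies p1): β-rule — branch into not p2  //  p1.
                  branch 2.1.2.2.1 (add not p2):
                    × closes — contains both p2 and not p2.
                  branch 2.1.2.2.2 (add p1):
                    ○ open, literals {p1=T, p2=T, p3=F, p4=T}.
      branch 2.2 (add p3):
        × closes — contains both p3 and not p3.
5 branches closed, 10 open.
An open branch gives a satisfying assignment: p2=F, p3=T, p4=T.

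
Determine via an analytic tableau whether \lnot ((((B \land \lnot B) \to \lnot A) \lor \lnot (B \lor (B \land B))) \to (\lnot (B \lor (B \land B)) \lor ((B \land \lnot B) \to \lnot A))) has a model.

Initial set: {\lnot ((((B \land \lnot B) \to \lnot A) \lor \lnot (B \lor (B \land B))) \to (\lnot (B \lor (B \land B)) \lor ((B \land \lnot B) \to \lnot A)))}.
\lnot ((((B \land \lnot B) \to \lnot A) \lor \lnot (B \lor (B \land B))) \to (\lnot (B \lor (B \land B)) \lor ((B \land \lnot B) \to \lnot A))): α-rule — add (((B \land \lnot B) \to \lnot A) \lor \lnot (B \lor (B \land B))), \lnot (\lnot (B \lor (B \land B)) \lor ((B \land \lnot B) \to \lnot A)).
\lnot (\lnot (B \lor (B \land B)) \lor ((B \land \lnot B) \to \lnot A)): α-rule — add \lnot \lnot (B \lor (B \land B)), \lnot ((B \land \lnot B) \to \lnot A).
\lnot ((B \land \lnot B) \to \lnot A): α-rule — add (B \land \lnot B), \lnot \lnot A.
(B \land \lnot B): α-rule — add B, \lnot B.
× closes — contains both B and \lnot B.
All 1 branch closes.
Every branch closed; the formula is unsatisfiable.

Unsatisfiable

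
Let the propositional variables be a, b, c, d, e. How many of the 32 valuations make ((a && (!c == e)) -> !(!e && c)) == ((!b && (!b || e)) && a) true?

8

Initial set: {(((a && (!c == e)) -> !(!e && c)) == ((!b && (!b || e)) && a))}.
(((a && (!c == e)) -> !(!e && c)) == ((!b && (!b || e)) && a)): β-rule — branch into ((a && (!c == e)) -> !(!e && c)), ((!b && (!b || e)) && a)  //  !((a && (!c == e)) -> !(!e && c)), !((!b && (!b || e)) && a).
  branch 1 (add ((a && (!c == e)) -> !(!e && c)), ((!b && (!b || e)) && a)):
    ((!b && (!b || e)) && a): α-rule — add (!b && (!b || e)), a.
    (!b && (!b || e)): α-rule — add !b, (!b || e).
    ((a && (!c == e)) -> !(!e && c)): β-rule — branch into !(a && (!c == e))  //  !(!e && c).
      branch 1.1 (add !(a && (!c == e))):
        (!b || e): β-rule — branch into !b  //  e.
          branch 1.1.1 (add !b):
            !(a && (!c == e)): β-rule — branch into !a  //  !(!c == e).
              branch 1.1.1.1 (add !a):
                × closes — contains both a and !a.
              branch 1.1.1.2 (add !(!c == e)):
                !(!c == e): β-rule — branch into !c, !e  //  !!c, e.
                  branch 1.1.1.2.1 (add !c, !e):
                    ○ open, literals {a=T, b=F, c=F, e=F}.
                  branch 1.1.1.2.2 (add !!c, e):
                    ○ open, literals {a=T, b=F, c=T, e=T}.
          branch 1.1.2 (add e):
            !(a && (!c == e)): β-rule — branch into !a  //  !(!c == e).
              branch 1.1.2.1 (add !a):
                × closes — contains both a and !a.
              branch 1.1.2.2 (add !(!c == e)):
                !(!c == e): β-rule — branch into !c, !e  //  !!c, e.
                  branch 1.1.2.2.1 (add !c, !e):
                    × closes — contains both e and !e.
                  branch 1.1.2.2.2 (add !!c, e):
                    ○ open, literals {a=T, b=F, c=T, e=T}.
      branch 1.2 (add !(!e && c)):
        (!b || e): β-rule — branch into !b  //  e.
          branch 1.2.1 (add !b):
            !(!e && c): β-rule — branch into !!e  //  !c.
              branch 1.2.1.1 (add !!e):
                ○ open, literals {a=T, b=F, e=T}.
              branch 1.2.1.2 (add !c):
                ○ open, literals {a=T, b=F, c=F}.
          branch 1.2.2 (add e):
            !(!e && c): β-rule — branch into !!e  //  !c.
              branch 1.2.2.1 (add !!e):
                ○ open, literals {a=T, b=F, e=T}.
              branch 1.2.2.2 (add !c):
                ○ open, literals {a=T, b=F, c=F, e=T}.
  branch 2 (add !((a && (!c == e)) -> !(!e && c)), !((!b && (!b || e)) && a)):
    !((a && (!c == e)) -> !(!e && c)): α-rule — add (a && (!c == e)), !!(!e && c).
    (a && (!c == e)): α-rule — add a, (!c == e).
    !!(!e && c): α-rule — add !e, c.
    !((!b && (!b || e)) && a): β-rule — branch into !(!b && (!b || e))  //  !a.
      branch 2.1 (add !(!b && (!b || e))):
        (!c == e): β-rule — branch into !c, e  //  !!c, !e.
          branch 2.1.1 (add !c, e):
            × closes — contains both c and !c.
          branch 2.1.2 (add !!c, !e):
            !(!b && (!b || e)): β-rule — branch into !!b  //  !(!b || e).
              branch 2.1.2.1 (add !!b):
                ○ open, literals {a=T, b=T, c=T, e=F}.
              branch 2.1.2.2 (add !(!b || e)):
                !(!b || e): α-rule — add !!b, !e.
                ○ open, literals {a=T, b=T, c=T, e=F}.
      branch 2.2 (add !a):
        × closes — contains both a and !a.
5 branches closed, 9 open.
Each open branch fixes some atoms; the unmentioned ones are free. Counting distinct full assignments: branch {a=T, b=F, c=F, e=F} (d) contributes 2 new; branch {a=T, b=F, c=T, e=T} (d) contributes 2 new; branch {a=T, b=F, c=T, e=T} (d) contributes 0 new; branch {a=T, b=F, e=T} (c, d) contributes 2 new; branch {a=T, b=F, c=F} (d, e) contributes 0 new; branch {a=T, b=F, e=T} (c, d) contributes 0 new; branch {a=T, b=F, c=F, e=T} (d) contributes 0 new; branch {a=T, b=T, c=T, e=F} (d) contributes 2 new; branch {a=T, b=T, c=T, e=F} (d) contributes 0 new. Total: 8.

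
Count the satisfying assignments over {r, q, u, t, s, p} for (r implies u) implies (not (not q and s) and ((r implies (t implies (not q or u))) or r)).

52

Initial set: {T ((r implies u) implies (not (not q and s) and ((r implies (t implies (not q or u))) or r)))}.
T ((r implies u) implies (not (not q and s) and ((r implies (t implies (not q or u))) or r))): β-rule — branch into F (r implies u)  //  T (not (not q and s) and ((r implies (t implies (not q or u))) or r)).
  branch 1 (add F (r implies u)):
    F (r implies u): α-rule — add T r, F u.
    ○ open, literals {r=T, u=F}.
  branch 2 (add T (not (not q and s) and ((r implies (t implies (not q or u))) or r))):
    T (not (not q and s) and ((r implies (t implies (not q or u))) or r)): α-rule — add T not (not q and s), T ((r implies (t implies (not q or u))) or r).
    T not (not q and s): β-rule — branch into F not q  //  F s.
      branch 2.1 (add F not q):
        T ((r implies (t implies (not q or u))) or r): β-rule — branch into T (r implies (t implies (not q or u)))  //  T r.
          branch 2.1.1 (add T (r implies (t implies (not q or u)))):
            T (r implies (t implies (not q or u))): β-rule — branch into F r  //  T (t implies (not q or u)).
              branch 2.1.1.1 (add F r):
                ○ open, literals {q=T, r=F}.
              branch 2.1.1.2 (add T (t implies (not q or u))):
                T (t implies (not q or u)): β-rule — branch into F t  //  T (not q or u).
                  branch 2.1.1.2.1 (add F t):
                    ○ open, literals {q=T, t=F}.
                  branch 2.1.1.2.2 (add T (not q or u)):
                    T (not q or u): β-rule — branch into T not q  //  T u.
                      branch 2.1.1.2.2.1 (add T not q):
                        × closes — contains both q and not q.
                      branch 2.1.1.2.2.2 (add T u):
                        ○ open, literals {q=T, u=T}.
          branch 2.1.2 (add T r):
            ○ open, literals {q=T, r=T}.
      branch 2.2 (add F s):
        T ((r implies (t implies (not q or u))) or r): β-rule — branch into T (r implies (t implies (not q or u)))  //  T r.
          branch 2.2.1 (add T (r implies (t implies (not q or u)))):
            T (r implies (t implies (not q or u))): β-rule — branch into F r  //  T (t implies (not q or u)).
              branch 2.2.1.1 (add F r):
                ○ open, literals {r=F, s=F}.
              branch 2.2.1.2 (add T (t implies (not q or u))):
                T (t implies (not q or u)): β-rule — branch into F t  //  T (not q or u).
                  branch 2.2.1.2.1 (add F t):
                    ○ open, literals {s=F, t=F}.
                  branch 2.2.1.2.2 (add T (not q or u)):
                    T (not q or u): β-rule — branch into T not q  //  T u.
                      branch 2.2.1.2.2.1 (add T not q):
                        ○ open, literals {q=F, s=F}.
                      branch 2.2.1.2.2.2 (add T u):
                        ○ open, literals {s=F, u=T}.
          branch 2.2.2 (add T r):
            ○ open, literals {r=T, s=F}.
1 branch closed, 10 open.
Each open branch fixes some atoms; the unmentioned ones are free. Counting distinct full assignments: branch {r=T, u=F} (q, t, s, p) contributes 16 new; branch {q=T, r=F} (u, t, s, p) contributes 16 new; branch {q=T, t=F} (r, u, s, p) contributes 4 new; branch {q=T, u=T} (r, t, s, p) contributes 4 new; branch {q=T, r=T} (u, t, s, p) contributes 0 new; branch {r=F, s=F} (q, u, t, p) contributes 8 new; branch {s=F, t=F} (r, q, u, p) contributes 2 new; branch {q=F, s=F} (r, u, t, p) contributes 2 new; branch {s=F, u=T} (r, q, t, p) contributes 0 new; branch {r=T, s=F} (q, u, t, p) contributes 0 new. Total: 52.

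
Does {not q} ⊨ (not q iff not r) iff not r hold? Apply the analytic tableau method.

Yes

Initial set: {T not q; F ((not q iff not r) iff not r)}.
F ((not q iff not r) iff not r): β-rule — branch into T (not q iff not r), F not r  //  F (not q iff not r), T not r.
  branch 1 (add T (not q iff not r), F not r):
    T (not q iff not r): β-rule — branch into T not q, T not r  //  F not q, F not r.
      branch 1.1 (add T not q, T not r):
        × closes — contains both r and not r.
      branch 1.2 (add F not q, F not r):
        × closes — contains both q and not q.
  branch 2 (add F (not q iff not r), T not r):
    F (not q iff not r): β-rule — branch into T not q, F not r  //  F not q, T not r.
      branch 2.1 (add T not q, F not r):
        × closes — contains both r and not r.
      branch 2.2 (add F not q, T not r):
        × closes — contains both q and not q.
All 4 branches close.
Every branch closed, so the premises entail the conclusion.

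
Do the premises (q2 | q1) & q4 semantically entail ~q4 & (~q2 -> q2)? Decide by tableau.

No

Initial set: {((q2 | q1) & q4); ~(~q4 & (~q2 -> q2))}.
((q2 | q1) & q4): α-rule — add (q2 | q1), q4.
~(~q4 & (~q2 -> q2)): β-rule — branch into ~~q4  //  ~(~q2 -> q2).
  branch 1 (add ~~q4):
    (q2 | q1): β-rule — branch into q2  //  q1.
      branch 1.1 (add q2):
        ○ open, literals {q2=true, q4=true}.
      branch 1.2 (add q1):
        ○ open, literals {q1=true, q4=true}.
  branch 2 (add ~(~q2 -> q2)):
    ~(~q2 -> q2): α-rule — add ~q2, ~q2.
    (q2 | q1): β-rule — branch into q2  //  q1.
      branch 2.1 (add q2):
        × closes — contains both q2 and ~q2.
      branch 2.2 (add q1):
        ○ open, literals {q1=true, q2=false, q4=true}.
1 branch closed, 3 open.
An open branch gives a countermodel: q2=true, q4=true (unmentioned atoms arbitrary); the premises hold there but the conclusion fails.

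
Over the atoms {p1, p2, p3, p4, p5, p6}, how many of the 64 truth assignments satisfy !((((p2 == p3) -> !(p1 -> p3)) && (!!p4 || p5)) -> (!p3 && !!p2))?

18

Initial set: {!((((p2 == p3) -> !(p1 -> p3)) && (!!p4 || p5)) -> (!p3 && !!p2))}.
!((((p2 == p3) -> !(p1 -> p3)) && (!!p4 || p5)) -> (!p3 && !!p2)): α-rule — add (((p2 == p3) -> !(p1 -> p3)) && (!!p4 || p5)), !(!p3 && !!p2).
(((p2 == p3) -> !(p1 -> p3)) && (!!p4 || p5)): α-rule — add ((p2 == p3) -> !(p1 -> p3)), (!!p4 || p5).
!(!p3 && !!p2): β-rule — branch into !!p3  //  !!!p2.
  branch 1 (add !!p3):
    ((p2 == p3) -> !(p1 -> p3)): β-rule — branch into !(p2 == p3)  //  !(p1 -> p3).
      branch 1.1 (add !(p2 == p3)):
        (!!p4 || p5): β-rule — branch into !!p4  //  p5.
          branch 1.1.1 (add !!p4):
            !!p4: drop double negation, giving p4.
            !(p2 == p3): β-rule — branch into p2, !p3  //  !p2, p3.
              branch 1.1.1.1 (add p2, !p3):
                × closes — contains both p3 and !p3.
              branch 1.1.1.2 (add !p2, p3):
                ○ open, literals {p2=false, p3=true, p4=true}.
          branch 1.1.2 (add p5):
            !(p2 == p3): β-rule — branch into p2, !p3  //  !p2, p3.
              branch 1.1.2.1 (add p2, !p3):
                × closes — contains both p3 and !p3.
              branch 1.1.2.2 (add !p2, p3):
                ○ open, literals {p2=false, p3=true, p5=true}.
      branch 1.2 (add !(p1 -> p3)):
        !(p1 -> p3): α-rule — add p1, !p3.
        × closes — contains both p3 and !p3.
  branch 2 (add !!!p2):
    !!!p2: drop double negation, giving !p2.
    ((p2 == p3) -> !(p1 -> p3)): β-rule — branch into !(p2 == p3)  //  !(p1 -> p3).
      branch 2.1 (add !(p2 == p3)):
        (!!p4 || p5): β-rule — branch into !!p4  //  p5.
          branch 2.1.1 (add !!p4):
            !!p4: drop double negation, giving p4.
            !(p2 == p3): β-rule — branch into p2, !p3  //  !p2, p3.
              branch 2.1.1.1 (add p2, !p3):
                × closes — contains both p2 and !p2.
              branch 2.1.1.2 (add !p2, p3):
                ○ open, literals {p2=false, p3=true, p4=true}.
          branch 2.1.2 (add p5):
            !(p2 == p3): β-rule — branch into p2, !p3  //  !p2, p3.
              branch 2.1.2.1 (add p2, !p3):
                × closes — contains both p2 and !p2.
              branch 2.1.2.2 (add !p2, p3):
                ○ open, literals {p2=false, p3=true, p5=true}.
      branch 2.2 (add !(p1 -> p3)):
        !(p1 -> p3): α-rule — add p1, !p3.
        (!!p4 || p5): β-rule — branch into !!p4  //  p5.
          branch 2.2.1 (add !!p4):
            !!p4: drop double negation, giving p4.
            ○ open, literals {p1=true, p2=false, p3=false, p4=true}.
          branch 2.2.2 (add p5):
            ○ open, literals {p1=true, p2=false, p3=false, p5=true}.
5 branches closed, 6 open.
Each open branch fixes some atoms; the unmentioned ones are free. Counting distinct full assignments: branch {p2=false, p3=true, p4=true} (p1, p5, p6) contributes 8 new; branch {p2=false, p3=true, p5=true} (p1, p4, p6) contributes 4 new; branch {p2=false, p3=true, p4=true} (p1, p5, p6) contributes 0 new; branch {p2=false, p3=true, p5=true} (p1, p4, p6) contributes 0 new; branch {p1=true, p2=false, p3=false, p4=true} (p5, p6) contributes 4 new; branch {p1=true, p2=false, p3=false, p5=true} (p4, p6) contributes 2 new. Total: 18.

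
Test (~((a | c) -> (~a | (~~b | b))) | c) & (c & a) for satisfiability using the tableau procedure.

Satisfiable

Initial set: {T ((~((a | c) -> (~a | (~~b | b))) | c) & (c & a))}.
T ((~((a | c) -> (~a | (~~b | b))) | c) & (c & a)): α-rule — add T (~((a | c) -> (~a | (~~b | b))) | c), T (c & a).
T (c & a): α-rule — add T c, T a.
T (~((a | c) -> (~a | (~~b | b))) | c): β-rule — branch into T ~((a | c) -> (~a | (~~b | b)))  //  T c.
  branch 1 (add T ~((a | c) -> (~a | (~~b | b)))):
    T ~((a | c) -> (~a | (~~b | b))): α-rule — add T (a | c), F (~a | (~~b | b)).
    F (~a | (~~b | b)): α-rule — add F ~a, F (~~b | b).
    F (~~b | b): α-rule — add F ~~b, F b.
    F ~~b: drop double negation, giving F b.
    T (a | c): β-rule — branch into T a  //  T c.
      branch 1.1 (add T a):
        ○ open, literals {a=1, b=0, c=1}.
      branch 1.2 (add T c):
        ○ open, literals {a=1, b=0, c=1}.
  branch 2 (add T c):
    ○ open, literals {a=1, c=1}.
0 branches closed, 3 open.
An open branch gives a satisfying assignment: a=1, b=0, c=1.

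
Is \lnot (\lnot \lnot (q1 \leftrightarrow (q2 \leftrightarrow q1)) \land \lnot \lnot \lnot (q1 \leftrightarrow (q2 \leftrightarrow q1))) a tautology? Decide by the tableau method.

Valid

Assume the negation and expand:
Initial set: {\lnot \lnot (\lnot \lnot (q1 \leftrightarrow (q2 \leftrightarrow q1)) \land \lnot \lnot \lnot (q1 \leftrightarrow (q2 \leftrightarrow q1)))}.
\lnot \lnot (\lnot \lnot (q1 \leftrightarrow (q2 \leftrightarrow q1)) \land \lnot \lnot \lnot (q1 \leftrightarrow (q2 \leftrightarrow q1))): α-rule — add \lnot \lnot (q1 \leftrightarrow (q2 \leftrightarrow q1)), \lnot \lnot \lnot (q1 \leftrightarrow (q2 \leftrightarrow q1)).
\lnot \lnot (q1 \leftrightarrow (q2 \leftrightarrow q1)): drop double negation, giving (q1 \leftrightarrow (q2 \leftrightarrow q1)).
\lnot \lnot \lnot (q1 \leftrightarrow (q2 \leftrightarrow q1)): drop double negation, giving \lnot (q1 \leftrightarrow (q2 \leftrightarrow q1)).
(q1 \leftrightarrow (q2 \leftrightarrow q1)): β-rule — branch into q1, (q2 \leftrightarrow q1)  //  \lnot q1, \lnot (q2 \leftrightarrow q1).
  branch 1 (add q1, (q2 \leftrightarrow q1)):
    \lnot (q1 \leftrightarrow (q2 \leftrightarrow q1)): β-rule — branch into q1, \lnot (q2 \leftrightarrow q1)  //  \lnot q1, (q2 \leftrightarrow q1).
      branch 1.1 (add q1, \lnot (q2 \leftrightarrow q1)):
        (q2 \leftrightarrow q1): β-rule — branch into q2, q1  //  \lnot q2, \lnot q1.
          branch 1.1.1 (add q2, q1):
            \lnot (q2 \leftrightarrow q1): β-rule — branch into q2, \lnot q1  //  \lnot q2, q1.
              branch 1.1.1.1 (add q2, \lnot q1):
                × closes — contains both q1 and \lnot q1.
              branch 1.1.1.2 (add \lnot q2, q1):
                × closes — contains both q2 and \lnot q2.
          branch 1.1.2 (add \lnot q2, \lnot q1):
            × closes — contains both q1 and \lnot q1.
      branch 1.2 (add \lnot q1, (q2 \leftrightarrow q1)):
        × closes — contains both q1 and \lnot q1.
  branch 2 (add \lnot q1, \lnot (q2 \leftrightarrow q1)):
    \lnot (q1 \leftrightarrow (q2 \leftrightarrow q1)): β-rule — branch into q1, \lnot (q2 \leftrightarrow q1)  //  \lnot q1, (q2 \leftrightarrow q1).
      branch 2.1 (add q1, \lnot (q2 \leftrightarrow q1)):
        × closes — contains both q1 and \lnot q1.
      branch 2.2 (add \lnot q1, (q2 \leftrightarrow q1)):
        \lnot (q2 \leftrightarrow q1): β-rule — branch into q2, \lnot q1  //  \lnot q2, q1.
          branch 2.2.1 (add q2, \lnot q1):
            (q2 \leftrightarrow q1): β-rule — branch into q2, q1  //  \lnot q2, \lnot q1.
              branch 2.2.1.1 (add q2, q1):
                × closes — contains both q1 and \lnot q1.
              branch 2.2.1.2 (add \lnot q2, \lnot q1):
                × closes — contains both q2 and \lnot q2.
          branch 2.2.2 (add \lnot q2, q1):
            × closes — contains both q1 and \lnot q1.
All 8 branches close.
Every branch closed, so the negation is unsatisfiable and the formula is valid.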